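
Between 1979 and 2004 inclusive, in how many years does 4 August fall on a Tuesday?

4

Day of week of August 4 in each year:
1979: Sat, 1980: Mon, 1981: Tue ✓, 1982: Wed, 1983: Thu, 1984: Sat, 1985: Sun, 1986: Mon, 1987: Tue ✓, 1988: Thu, 1989: Fri, 1990: Sat, 1991: Sun, 1992: Tue ✓, 1993: Wed, 1994: Thu, 1995: Fri, 1996: Sun, 1997: Mon, 1998: Tue ✓, 1999: Wed, 2000: Fri, 2001: Sat, 2002: Sun, 2003: Mon, 2004: Wed
Tuesdays: 1981, 1987, 1992, 1998.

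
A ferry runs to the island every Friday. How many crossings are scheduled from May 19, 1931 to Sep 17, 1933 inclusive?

122 Fridays

May 19, 1931 is a Tuesday.
From May 19, 1931 to Sep 17, 1933 is 853 days inclusive.
853 = 7 × 121 + 6, so there are 121 full weeks plus 6 extra days.
Each full week contributes one Friday: 121 so far.
The 6 extra days are Tue, Wed, Thu, Fri, Sat, Sun — 1 of them qualifies.
Total: 121 + 1 = 122.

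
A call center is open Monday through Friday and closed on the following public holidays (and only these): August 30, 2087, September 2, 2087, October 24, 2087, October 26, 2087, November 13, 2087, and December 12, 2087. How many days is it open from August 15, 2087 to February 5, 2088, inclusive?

August 15, 2087 is a Friday.
That's 175 days from start to end, counting both.
175 = 7 × 25, so the span is exactly 25 full weeks.
Each full week contributes 5 weekdays (Mon–Fri): 25 × 5 = 125.
Holidays: August 30, 2087 (Sat); September 2, 2087 (Tue); October 24, 2087 (Fri); October 26, 2087 (Sun); November 13, 2087 (Thu); December 12, 2087 (Fri).
4 of the 6 holidays fall on weekdays; the rest are weekends and were already excluded.
Business days: 125 − 4 = 121.

121 working days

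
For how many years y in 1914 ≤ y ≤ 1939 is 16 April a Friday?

Day of week of April 16 in each year:
1914: Thu, 1915: Fri ✓, 1916: Sun, 1917: Mon, 1918: Tue, 1919: Wed, 1920: Fri ✓, 1921: Sat, 1922: Sun, 1923: Mon, 1924: Wed, 1925: Thu, 1926: Fri ✓, 1927: Sat, 1928: Mon, 1929: Tue, 1930: Wed, 1931: Thu, 1932: Sat, 1933: Sun, 1934: Mon, 1935: Tue, 1936: Thu, 1937: Fri ✓, 1938: Sat, 1939: Sun
Fridays: 1915, 1920, 1926, 1937.

4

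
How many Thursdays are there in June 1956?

4

Jun 1, 1956 is a Friday.
From Jun 1, 1956 to Jun 30, 1956 is 30 days inclusive.
30 = 7 × 4 + 2, so there are 4 full weeks plus 2 extra days.
Each full week contributes one Thursday: 4 so far.
The 2 extra days are Fri, Sat — none qualify.
Total: 4 + 0 = 4.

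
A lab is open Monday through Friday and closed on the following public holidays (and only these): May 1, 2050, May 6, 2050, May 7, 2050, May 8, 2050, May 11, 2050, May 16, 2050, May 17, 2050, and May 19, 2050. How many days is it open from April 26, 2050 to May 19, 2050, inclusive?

April 26, 2050 is a Tuesday.
The range spans 24 days (inclusive of both endpoints).
24 = 7 × 3 + 3, so there are 3 full weeks plus 3 extra days.
Each full week contributes 5 weekdays (Mon–Fri): 3 × 5 = 15.
The 3 extra days are Tuesday, Wednesday, Thursday — 3 of them qualify.
Total: 15 + 3 = 18.
Holidays: May 1, 2050 (Sun); May 6, 2050 (Fri); May 7, 2050 (Sat); May 8, 2050 (Sun); May 11, 2050 (Wed); May 16, 2050 (Mon); May 17, 2050 (Tue); May 19, 2050 (Thu).
5 of the 8 holidays fall on weekdays; the rest are weekends and were already excluded.
Business days: 18 − 5 = 13.

13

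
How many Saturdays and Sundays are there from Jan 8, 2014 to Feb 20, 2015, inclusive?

Jan 8, 2014 is a Wednesday.
That's 409 days from start to end, counting both.
409 = 7 × 58 + 3, so there are 58 full weeks plus 3 extra days.
Each full week contributes 2 weekend days (Sat, Sun): 58 × 2 = 116.
The 3 extra days are Wed, Thu, Fri — none qualify.
Total: 116 + 0 = 116.

116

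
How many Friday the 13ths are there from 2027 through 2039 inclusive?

Friday-the-13ths by year:
2027: Aug
2028: Oct
2029: Apr, Jul
2030: Sep, Dec
2031: Jun
2032: Feb, Aug
2033: May
2034: Jan, Oct
2035: Apr, Jul
2036: Jun
2037: Feb, Mar, Nov
2038: Aug
2039: May

20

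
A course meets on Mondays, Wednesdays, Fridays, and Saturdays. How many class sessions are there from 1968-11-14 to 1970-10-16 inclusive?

1968-11-14 is a Thursday.
That's 702 days from start to end, counting both.
702 = 7 × 100 + 2, so there are 100 full weeks plus 2 extra days.
Each full week contributes 4 days from the set (Mon, Wed, Fri, Sat): 100 × 4 = 400.
The 2 extra days are Thu, Fri — 1 of them qualifies.
Total: 400 + 1 = 401.

401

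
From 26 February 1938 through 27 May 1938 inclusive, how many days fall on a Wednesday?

13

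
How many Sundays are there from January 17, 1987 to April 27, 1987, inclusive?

15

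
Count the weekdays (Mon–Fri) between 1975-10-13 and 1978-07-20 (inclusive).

724

1975-10-13 is a Monday.
That's 1012 days from start to end, counting both.
1012 = 7 × 144 + 4, so there are 144 full weeks plus 4 extra days.
Each full week contributes 5 weekdays (Mon–Fri): 144 × 5 = 720.
The 4 extra days are Mon, Tue, Wed, Thu — 4 of them qualify.
Total: 720 + 4 = 724.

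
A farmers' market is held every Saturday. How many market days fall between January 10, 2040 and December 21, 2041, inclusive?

102 Saturdays

January 10, 2040 is a Tuesday.
From January 10, 2040 to December 21, 2041 is 712 days inclusive.
712 = 7 × 101 + 5, so there are 101 full weeks plus 5 extra days.
Each full week contributes one Saturday: 101 so far.
The 5 extra days are Tue, Wed, Thu, Fri, Sat — 1 of them qualifies.
Total: 101 + 1 = 102.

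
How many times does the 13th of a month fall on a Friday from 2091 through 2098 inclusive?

14

Friday-the-13ths by year:
2091: Apr, Jul
2092: Jun
2093: Feb, Mar, Nov
2094: Aug
2095: May
2096: Jan, Apr, Jul
2097: Sep, Dec
2098: Jun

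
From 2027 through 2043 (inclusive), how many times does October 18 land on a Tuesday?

2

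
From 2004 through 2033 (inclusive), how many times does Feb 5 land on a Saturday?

5

Day of week of February 5 in each year:
2004: Thu, 2005: Sat ✓, 2006: Sun, 2007: Mon, 2008: Tue, 2009: Thu, 2010: Fri, 2011: Sat ✓, 2012: Sun, 2013: Tue, 2014: Wed, 2015: Thu, 2016: Fri, 2017: Sun, 2018: Mon, 2019: Tue, 2020: Wed, 2021: Fri, 2022: Sat ✓, 2023: Sun, 2024: Mon, 2025: Wed, 2026: Thu, 2027: Fri, 2028: Sat ✓, 2029: Mon, 2030: Tue, 2031: Wed, 2032: Thu, 2033: Sat ✓
Saturdays: 2005, 2011, 2022, 2028, 2033.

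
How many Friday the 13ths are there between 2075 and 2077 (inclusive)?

5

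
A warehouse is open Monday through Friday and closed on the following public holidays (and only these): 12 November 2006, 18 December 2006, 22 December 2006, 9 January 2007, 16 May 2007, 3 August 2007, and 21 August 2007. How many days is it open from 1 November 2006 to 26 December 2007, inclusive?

295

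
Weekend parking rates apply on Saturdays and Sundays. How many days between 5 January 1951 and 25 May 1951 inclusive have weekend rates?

5 January 1951 is a Friday.
The range spans 141 days (inclusive of both endpoints).
141 = 7 × 20 + 1, so there are 20 full weeks plus 1 extra day.
Each full week contributes 2 weekend days (Sat, Sun): 20 × 2 = 40.
The 1 extra day is Friday — none qualify.
Total: 40 + 0 = 40.

40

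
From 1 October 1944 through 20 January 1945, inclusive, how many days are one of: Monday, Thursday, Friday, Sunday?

1 October 1944 is a Sunday.
From 1 October 1944 to 20 January 1945 is 112 days inclusive.
112 = 7 × 16, so the span is exactly 16 full weeks.
Each full week contributes 4 days from the set (Mon, Thu, Fri, Sun): 16 × 4 = 64.
Total: 64.

64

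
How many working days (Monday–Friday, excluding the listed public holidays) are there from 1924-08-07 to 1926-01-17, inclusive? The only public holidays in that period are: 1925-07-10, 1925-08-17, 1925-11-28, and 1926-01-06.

374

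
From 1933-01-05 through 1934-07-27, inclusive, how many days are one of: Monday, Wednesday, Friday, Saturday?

325

1933-01-05 is a Thursday.
That's 569 days from start to end, counting both.
569 = 7 × 81 + 2, so there are 81 full weeks plus 2 extra days.
Each full week contributes 4 days from the set (Mon, Wed, Fri, Sat): 81 × 4 = 324.
The 2 extra days are Thursday, Friday — 1 of them qualifies.
Total: 324 + 1 = 325.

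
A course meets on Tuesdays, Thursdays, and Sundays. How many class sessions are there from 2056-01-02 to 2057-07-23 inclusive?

2056-01-02 is a Sunday.
From 2056-01-02 to 2057-07-23 is 569 days inclusive.
569 = 7 × 81 + 2, so there are 81 full weeks plus 2 extra days.
Each full week contributes 3 days from the set (Tue, Thu, Sun): 81 × 3 = 243.
The 2 extra days are Sunday, Monday — 1 of them qualifies.
Total: 243 + 1 = 244.

244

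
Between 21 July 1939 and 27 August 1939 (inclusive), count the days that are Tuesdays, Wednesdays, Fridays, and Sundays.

22

21 July 1939 is a Friday.
That's 38 days from start to end, counting both.
38 = 7 × 5 + 3, so there are 5 full weeks plus 3 extra days.
Each full week contributes 4 days from the set (Tue, Wed, Fri, Sun): 5 × 4 = 20.
The 3 extra days are Fri, Sat, Sun — 2 of them qualify.
Total: 20 + 2 = 22.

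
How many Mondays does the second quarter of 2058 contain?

13

Apr 1, 2058 is a Monday.
That's 91 days from start to end, counting both.
91 = 7 × 13, so the span is exactly 13 full weeks.
Each full week contributes one Monday: 13 so far.
Total: 13.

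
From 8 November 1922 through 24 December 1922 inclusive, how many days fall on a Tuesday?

8 November 1922 is a Wednesday.
From 8 November 1922 to 24 December 1922 is 47 days inclusive.
47 = 7 × 6 + 5, so there are 6 full weeks plus 5 extra days.
Each full week contributes one Tuesday: 6 so far.
The 5 extra days are Wed, Thu, Fri, Sat, Sun — none qualify.
Total: 6 + 0 = 6.

6 Tuesdays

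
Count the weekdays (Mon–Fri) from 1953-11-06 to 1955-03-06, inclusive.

1953-11-06 is a Friday.
That's 486 days from start to end, counting both.
486 = 7 × 69 + 3, so there are 69 full weeks plus 3 extra days.
Each full week contributes 5 weekdays (Mon–Fri): 69 × 5 = 345.
The 3 extra days are Friday, Saturday, Sunday — 1 of them qualifies.
Total: 345 + 1 = 346.

346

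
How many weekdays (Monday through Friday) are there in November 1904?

November 1, 1904 is a Tuesday.
The range spans 30 days (inclusive of both endpoints).
30 = 7 × 4 + 2, so there are 4 full weeks plus 2 extra days.
Each full week contributes 5 weekdays (Mon–Fri): 4 × 5 = 20.
The 2 extra days are Tue, Wed — 2 of them qualify.
Total: 20 + 2 = 22.

22 weekdays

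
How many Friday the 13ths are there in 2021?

The 13th falls on a Friday when the month's 13th has weekday Fri.
Jan 13 is Wed; Feb 13 is Sat; Mar 13 is Sat; Apr 13 is Tue; May 13 is Thu; Jun 13 is Sun; Jul 13 is Tue; Aug 13 is Fri ✓; Sep 13 is Mon; Oct 13 is Wed; Nov 13 is Sat; Dec 13 is Mon.
Friday the 13ths: Aug.

1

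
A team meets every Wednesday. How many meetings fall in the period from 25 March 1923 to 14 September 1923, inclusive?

25 Wednesdays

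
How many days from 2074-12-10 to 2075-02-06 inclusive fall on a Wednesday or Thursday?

2074-12-10 is a Monday.
From 2074-12-10 to 2075-02-06 is 59 days inclusive.
59 = 7 × 8 + 3, so there are 8 full weeks plus 3 extra days.
Each full week contributes 2 days from the set (Wed, Thu): 8 × 2 = 16.
The 3 extra days are Mon, Tue, Wed — 1 of them qualifies.
Total: 16 + 1 = 17.

17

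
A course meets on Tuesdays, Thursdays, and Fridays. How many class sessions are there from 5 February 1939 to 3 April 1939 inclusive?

5 February 1939 is a Sunday.
From 5 February 1939 to 3 April 1939 is 58 days inclusive.
58 = 7 × 8 + 2, so there are 8 full weeks plus 2 extra days.
Each full week contributes 3 days from the set (Tue, Thu, Fri): 8 × 3 = 24.
The 2 extra days are Sun, Mon — none qualify.
Total: 24 + 0 = 24.

24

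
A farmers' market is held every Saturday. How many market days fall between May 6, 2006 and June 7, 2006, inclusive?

5

May 6, 2006 is a Saturday.
That's 33 days from start to end, counting both.
33 = 7 × 4 + 5, so there are 4 full weeks plus 5 extra days.
Each full week contributes one Saturday: 4 so far.
The 5 extra days are Saturday, Sunday, Monday, Tuesday, Wednesday — 1 of them qualifies.
Total: 4 + 1 = 5.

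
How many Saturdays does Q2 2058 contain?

13

2058-04-01 is a Monday.
From 2058-04-01 to 2058-06-30 is 91 days inclusive.
91 = 7 × 13, so the span is exactly 13 full weeks.
Each full week contributes one Saturday: 13 so far.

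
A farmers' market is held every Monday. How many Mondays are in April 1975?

4

April 1, 1975 is a Tuesday.
That's 30 days from start to end, counting both.
30 = 7 × 4 + 2, so there are 4 full weeks plus 2 extra days.
Each full week contributes one Monday: 4 so far.
The 2 extra days are Tue, Wed — none qualify.
Total: 4 + 0 = 4.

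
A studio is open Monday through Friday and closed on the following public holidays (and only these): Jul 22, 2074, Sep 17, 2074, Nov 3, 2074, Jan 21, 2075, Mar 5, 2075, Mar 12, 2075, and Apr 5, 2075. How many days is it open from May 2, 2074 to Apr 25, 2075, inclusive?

May 2, 2074 is a Wednesday.
The range spans 359 days (inclusive of both endpoints).
359 = 7 × 51 + 2, so there are 51 full weeks plus 2 extra days.
Each full week contributes 5 weekdays (Mon–Fri): 51 × 5 = 255.
The 2 extra days are Wed, Thu — 2 of them qualify.
Total: 255 + 2 = 257.
Holidays: Jul 22, 2074 (Sun); Sep 17, 2074 (Mon); Nov 3, 2074 (Sat); Jan 21, 2075 (Mon); Mar 5, 2075 (Tue); Mar 12, 2075 (Tue); Apr 5, 2075 (Fri).
5 of the 7 holidays fall on weekdays; the rest are weekends and were already excluded.
Business days: 257 − 5 = 252.

252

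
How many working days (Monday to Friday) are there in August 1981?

21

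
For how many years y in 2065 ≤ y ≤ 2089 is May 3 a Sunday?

4

Day of week of May 3 in each year:
2065: Sun ✓, 2066: Mon, 2067: Tue, 2068: Thu, 2069: Fri, 2070: Sat, 2071: Sun ✓, 2072: Tue, 2073: Wed, 2074: Thu, 2075: Fri, 2076: Sun ✓, 2077: Mon, 2078: Tue, 2079: Wed, 2080: Fri, 2081: Sat, 2082: Sun ✓, 2083: Mon, 2084: Wed, 2085: Thu, 2086: Fri, 2087: Sat, 2088: Mon, 2089: Tue
Sundays: 2065, 2071, 2076, 2082.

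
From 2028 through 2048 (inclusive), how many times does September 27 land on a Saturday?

Day of week of September 27 in each year:
2028: Wed, 2029: Thu, 2030: Fri, 2031: Sat ✓, 2032: Mon, 2033: Tue, 2034: Wed, 2035: Thu, 2036: Sat ✓, 2037: Sun, 2038: Mon, 2039: Tue, 2040: Thu, 2041: Fri, 2042: Sat ✓, 2043: Sun, 2044: Tue, 2045: Wed, 2046: Thu, 2047: Fri, 2048: Sun
Saturdays: 2031, 2036, 2042.

3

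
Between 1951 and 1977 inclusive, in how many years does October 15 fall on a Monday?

4

Day of week of October 15 in each year:
1951: Mon ✓, 1952: Wed, 1953: Thu, 1954: Fri, 1955: Sat, 1956: Mon ✓, 1957: Tue, 1958: Wed, 1959: Thu, 1960: Sat, 1961: Sun, 1962: Mon ✓, 1963: Tue, 1964: Thu, 1965: Fri, 1966: Sat, 1967: Sun, 1968: Tue, 1969: Wed, 1970: Thu, 1971: Fri, 1972: Sun, 1973: Mon ✓, 1974: Tue, 1975: Wed, 1976: Fri, 1977: Sat
Mondays: 1951, 1956, 1962, 1973.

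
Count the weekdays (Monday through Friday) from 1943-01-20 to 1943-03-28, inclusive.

48 weekdays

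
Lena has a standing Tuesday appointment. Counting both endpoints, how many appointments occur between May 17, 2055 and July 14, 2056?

61 Tuesdays

May 17, 2055 is a Monday.
The range spans 425 days (inclusive of both endpoints).
425 = 7 × 60 + 5, so there are 60 full weeks plus 5 extra days.
Each full week contributes one Tuesday: 60 so far.
The 5 extra days are Monday, Tuesday, Wednesday, Thursday, Friday — 1 of them qualifies.
Total: 60 + 1 = 61.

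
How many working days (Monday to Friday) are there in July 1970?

23 weekdays

July 1, 1970 is a Wednesday.
The range spans 31 days (inclusive of both endpoints).
31 = 7 × 4 + 3, so there are 4 full weeks plus 3 extra days.
Each full week contributes 5 weekdays (Mon–Fri): 4 × 5 = 20.
The 3 extra days are Wed, Thu, Fri — 3 of them qualify.
Total: 20 + 3 = 23.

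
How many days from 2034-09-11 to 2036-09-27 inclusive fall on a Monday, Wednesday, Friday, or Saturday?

428

2034-09-11 is a Monday.
From 2034-09-11 to 2036-09-27 is 748 days inclusive.
748 = 7 × 106 + 6, so there are 106 full weeks plus 6 extra days.
Each full week contributes 4 days from the set (Mon, Wed, Fri, Sat): 106 × 4 = 424.
The 6 extra days are Mon, Tue, Wed, Thu, Fri, Sat — 4 of them qualify.
Total: 424 + 4 = 428.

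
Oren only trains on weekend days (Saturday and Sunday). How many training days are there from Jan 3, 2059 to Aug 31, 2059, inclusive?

70

Jan 3, 2059 is a Friday.
That's 241 days from start to end, counting both.
241 = 7 × 34 + 3, so there are 34 full weeks plus 3 extra days.
Each full week contributes 2 weekend days (Sat, Sun): 34 × 2 = 68.
The 3 extra days are Friday, Saturday, Sunday — 2 of them qualify.
Total: 68 + 2 = 70.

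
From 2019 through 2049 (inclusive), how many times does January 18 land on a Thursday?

4

Day of week of January 18 in each year:
2019: Fri, 2020: Sat, 2021: Mon, 2022: Tue, 2023: Wed, 2024: Thu ✓, 2025: Sat, 2026: Sun, 2027: Mon, 2028: Tue, 2029: Thu ✓, 2030: Fri, 2031: Sat, 2032: Sun, 2033: Tue, 2034: Wed, 2035: Thu ✓, 2036: Fri, 2037: Sun, 2038: Mon, 2039: Tue, 2040: Wed, 2041: Fri, 2042: Sat, 2043: Sun, 2044: Mon, 2045: Wed, 2046: Thu ✓, 2047: Fri, 2048: Sat, 2049: Mon
Thursdays: 2024, 2029, 2035, 2046.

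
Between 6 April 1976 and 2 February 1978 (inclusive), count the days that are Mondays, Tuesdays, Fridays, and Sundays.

381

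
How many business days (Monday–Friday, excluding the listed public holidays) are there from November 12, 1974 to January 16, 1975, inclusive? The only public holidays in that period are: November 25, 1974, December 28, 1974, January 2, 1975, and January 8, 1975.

November 12, 1974 is a Tuesday.
That's 66 days from start to end, counting both.
66 = 7 × 9 + 3, so there are 9 full weeks plus 3 extra days.
Each full week contributes 5 weekdays (Mon–Fri): 9 × 5 = 45.
The 3 extra days are Tue, Wed, Thu — 3 of them qualify.
Total: 45 + 3 = 48.
Holidays: November 25, 1974 (Mon); December 28, 1974 (Sat); January 2, 1975 (Thu); January 8, 1975 (Wed).
3 of the 4 holidays fall on weekdays; the rest are weekends and were already excluded.
Business days: 48 − 3 = 45.

45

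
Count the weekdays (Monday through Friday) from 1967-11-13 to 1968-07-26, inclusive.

1967-11-13 is a Monday.
That's 257 days from start to end, counting both.
257 = 7 × 36 + 5, so there are 36 full weeks plus 5 extra days.
Each full week contributes 5 weekdays (Mon–Fri): 36 × 5 = 180.
The 5 extra days are Monday, Tuesday, Wednesday, Thursday, Friday — 5 of them qualify.
Total: 180 + 5 = 185.

185 weekdays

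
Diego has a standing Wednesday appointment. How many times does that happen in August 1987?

4

Aug 1, 1987 is a Saturday.
That's 31 days from start to end, counting both.
31 = 7 × 4 + 3, so there are 4 full weeks plus 3 extra days.
Each full week contributes one Wednesday: 4 so far.
The 3 extra days are Saturday, Sunday, Monday — none qualify.
Total: 4 + 0 = 4.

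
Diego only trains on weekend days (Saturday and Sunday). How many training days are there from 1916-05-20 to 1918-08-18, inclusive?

1916-05-20 is a Saturday.
That's 821 days from start to end, counting both.
821 = 7 × 117 + 2, so there are 117 full weeks plus 2 extra days.
Each full week contributes 2 weekend days (Sat, Sun): 117 × 2 = 234.
The 2 extra days are Sat, Sun — 2 of them qualify.
Total: 234 + 2 = 236.

236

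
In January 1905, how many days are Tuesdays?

5

1905-01-01 is a Sunday.
That's 31 days from start to end, counting both.
31 = 7 × 4 + 3, so there are 4 full weeks plus 3 extra days.
Each full week contributes one Tuesday: 4 so far.
The 3 extra days are Sunday, Monday, Tuesday — 1 of them qualifies.
Total: 4 + 1 = 5.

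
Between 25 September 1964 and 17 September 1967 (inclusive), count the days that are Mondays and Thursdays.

25 September 1964 is a Friday.
From 25 September 1964 to 17 September 1967 is 1088 days inclusive.
1088 = 7 × 155 + 3, so there are 155 full weeks plus 3 extra days.
Each full week contributes 2 days from the set (Mon, Thu): 155 × 2 = 310.
The 3 extra days are Fri, Sat, Sun — none qualify.
Total: 310 + 0 = 310.

310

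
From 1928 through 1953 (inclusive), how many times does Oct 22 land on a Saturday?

Day of week of October 22 in each year:
1928: Mon, 1929: Tue, 1930: Wed, 1931: Thu, 1932: Sat ✓, 1933: Sun, 1934: Mon, 1935: Tue, 1936: Thu, 1937: Fri, 1938: Sat ✓, 1939: Sun, 1940: Tue, 1941: Wed, 1942: Thu, 1943: Fri, 1944: Sun, 1945: Mon, 1946: Tue, 1947: Wed, 1948: Fri, 1949: Sat ✓, 1950: Sun, 1951: Mon, 1952: Wed, 1953: Thu
Saturdays: 1932, 1938, 1949.

3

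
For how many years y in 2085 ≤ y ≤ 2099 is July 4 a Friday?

Day of week of July 4 in each year:
2085: Wed, 2086: Thu, 2087: Fri ✓, 2088: Sun, 2089: Mon, 2090: Tue, 2091: Wed, 2092: Fri ✓, 2093: Sat, 2094: Sun, 2095: Mon, 2096: Wed, 2097: Thu, 2098: Fri ✓, 2099: Sat
Fridays: 2087, 2092, 2098.

3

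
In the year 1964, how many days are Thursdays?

53

1 January 1964 is a Wednesday.
From 1 January 1964 to 31 December 1964 is 366 days inclusive.
366 = 7 × 52 + 2, so there are 52 full weeks plus 2 extra days.
Each full week contributes one Thursday: 52 so far.
The 2 extra days are Wednesday, Thursday — 1 of them qualifies.
Total: 52 + 1 = 53.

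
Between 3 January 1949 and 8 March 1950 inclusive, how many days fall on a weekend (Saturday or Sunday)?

3 January 1949 is a Monday.
The range spans 430 days (inclusive of both endpoints).
430 = 7 × 61 + 3, so there are 61 full weeks plus 3 extra days.
Each full week contributes 2 weekend days (Sat, Sun): 61 × 2 = 122.
The 3 extra days are Monday, Tuesday, Wednesday — none qualify.
Total: 122 + 0 = 122.

122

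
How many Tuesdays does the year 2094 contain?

52

January 1, 2094 is a Friday.
The range spans 365 days (inclusive of both endpoints).
365 = 7 × 52 + 1, so there are 52 full weeks plus 1 extra day.
Each full week contributes one Tuesday: 52 so far.
The 1 extra day is Fri — none qualify.
Total: 52 + 0 = 52.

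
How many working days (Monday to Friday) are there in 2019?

261 weekdays

1 January 2019 is a Tuesday.
The range spans 365 days (inclusive of both endpoints).
365 = 7 × 52 + 1, so there are 52 full weeks plus 1 extra day.
Each full week contributes 5 weekdays (Mon–Fri): 52 × 5 = 260.
The 1 extra day is Tuesday — 1 of them qualifies.
Total: 260 + 1 = 261.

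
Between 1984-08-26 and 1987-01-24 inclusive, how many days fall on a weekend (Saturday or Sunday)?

1984-08-26 is a Sunday.
From 1984-08-26 to 1987-01-24 is 882 days inclusive.
882 = 7 × 126, so the span is exactly 126 full weeks.
Each full week contributes 2 weekend days (Sat, Sun): 126 × 2 = 252.
Total: 252.

252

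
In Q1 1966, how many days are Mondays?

Jan 1, 1966 is a Saturday.
The range spans 90 days (inclusive of both endpoints).
90 = 7 × 12 + 6, so there are 12 full weeks plus 6 extra days.
Each full week contributes one Monday: 12 so far.
The 6 extra days are Sat, Sun, Mon, Tue, Wed, Thu — 1 of them qualifies.
Total: 12 + 1 = 13.

13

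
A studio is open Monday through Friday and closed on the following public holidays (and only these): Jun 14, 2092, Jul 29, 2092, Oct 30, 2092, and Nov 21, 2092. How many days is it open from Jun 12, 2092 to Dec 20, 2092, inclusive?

134 working days

Jun 12, 2092 is a Thursday.
The range spans 192 days (inclusive of both endpoints).
192 = 7 × 27 + 3, so there are 27 full weeks plus 3 extra days.
Each full week contributes 5 weekdays (Mon–Fri): 27 × 5 = 135.
The 3 extra days are Thu, Fri, Sat — 2 of them qualify.
Total: 135 + 2 = 137.
Holidays: Jun 14, 2092 (Sat); Jul 29, 2092 (Tue); Oct 30, 2092 (Thu); Nov 21, 2092 (Fri).
3 of the 4 holidays fall on weekdays; the rest are weekends and were already excluded.
Business days: 137 − 3 = 134.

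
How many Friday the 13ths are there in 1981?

3

The 13th falls on a Friday when the month's 13th has weekday Fri.
Jan 13 is Tue; Feb 13 is Fri ✓; Mar 13 is Fri ✓; Apr 13 is Mon; May 13 is Wed; Jun 13 is Sat; Jul 13 is Mon; Aug 13 is Thu; Sep 13 is Sun; Oct 13 is Tue; Nov 13 is Fri ✓; Dec 13 is Sun.
Friday the 13ths: Feb, Mar, Nov.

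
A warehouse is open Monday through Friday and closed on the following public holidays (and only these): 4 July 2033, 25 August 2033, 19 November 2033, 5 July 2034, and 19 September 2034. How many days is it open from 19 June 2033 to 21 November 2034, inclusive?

368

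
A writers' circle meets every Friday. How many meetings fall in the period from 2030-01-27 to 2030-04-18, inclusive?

11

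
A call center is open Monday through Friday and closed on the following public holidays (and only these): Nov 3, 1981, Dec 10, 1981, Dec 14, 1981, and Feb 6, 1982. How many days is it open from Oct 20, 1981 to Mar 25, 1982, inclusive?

Oct 20, 1981 is a Tuesday.
From Oct 20, 1981 to Mar 25, 1982 is 157 days inclusive.
157 = 7 × 22 + 3, so there are 22 full weeks plus 3 extra days.
Each full week contributes 5 weekdays (Mon–Fri): 22 × 5 = 110.
The 3 extra days are Tuesday, Wednesday, Thursday — 3 of them qualify.
Total: 110 + 3 = 113.
Holidays: Nov 3, 1981 (Tue); Dec 10, 1981 (Thu); Dec 14, 1981 (Mon); Feb 6, 1982 (Sat).
3 of the 4 holidays fall on weekdays; the rest are weekends and were already excluded.
Business days: 113 − 3 = 110.

110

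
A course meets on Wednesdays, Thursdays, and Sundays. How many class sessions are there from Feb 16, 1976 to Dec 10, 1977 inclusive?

284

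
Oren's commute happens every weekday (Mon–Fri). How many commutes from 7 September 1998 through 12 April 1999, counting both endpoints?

156 weekdays

7 September 1998 is a Monday.
From 7 September 1998 to 12 April 1999 is 218 days inclusive.
218 = 7 × 31 + 1, so there are 31 full weeks plus 1 extra day.
Each full week contributes 5 weekdays (Mon–Fri): 31 × 5 = 155.
The 1 extra day is Monday — 1 of them qualifies.
Total: 155 + 1 = 156.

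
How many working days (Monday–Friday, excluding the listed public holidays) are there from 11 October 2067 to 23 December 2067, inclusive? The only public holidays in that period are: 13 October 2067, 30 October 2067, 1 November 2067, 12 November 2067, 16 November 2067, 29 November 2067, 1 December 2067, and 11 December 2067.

11 October 2067 is a Tuesday.
From 11 October 2067 to 23 December 2067 is 74 days inclusive.
74 = 7 × 10 + 4, so there are 10 full weeks plus 4 extra days.
Each full week contributes 5 weekdays (Mon–Fri): 10 × 5 = 50.
The 4 extra days are Tuesday, Wednesday, Thursday, Friday — 4 of them qualify.
Total: 50 + 4 = 54.
Holidays: 13 October 2067 (Thu); 30 October 2067 (Sun); 1 November 2067 (Tue); 12 November 2067 (Sat); 16 November 2067 (Wed); 29 November 2067 (Tue); 1 December 2067 (Thu); 11 December 2067 (Sun).
5 of the 8 holidays fall on weekdays; the rest are weekends and were already excluded.
Business days: 54 − 5 = 49.

49 working days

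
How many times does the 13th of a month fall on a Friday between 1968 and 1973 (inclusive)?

Friday-the-13ths by year:
1968: Sep, Dec
1969: Jun
1970: Feb, Mar, Nov
1971: Aug
1972: Oct
1973: Apr, Jul

10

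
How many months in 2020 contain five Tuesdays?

4

A month has five Tuesdays exactly when Tuesday falls within its first (length − 28) days.
Jan: 31 days, starts Wed → 5 of Wed, Thu, Fri
Feb: 29 days, starts Sat → 5 of Sat
Mar: 31 days, starts Sun → 5 of Sun, Mon, Tue ✓
Apr: 30 days, starts Wed → 5 of Wed, Thu
May: 31 days, starts Fri → 5 of Fri, Sat, Sun
Jun: 30 days, starts Mon → 5 of Mon, Tue ✓
Jul: 31 days, starts Wed → 5 of Wed, Thu, Fri
Aug: 31 days, starts Sat → 5 of Sat, Sun, Mon
Sep: 30 days, starts Tue → 5 of Tue, Wed ✓
Oct: 31 days, starts Thu → 5 of Thu, Fri, Sat
Nov: 30 days, starts Sun → 5 of Sun, Mon
Dec: 31 days, starts Tue → 5 of Tue, Wed, Thu ✓
Months with five Tuesdays: Mar, Jun, Sep, Dec.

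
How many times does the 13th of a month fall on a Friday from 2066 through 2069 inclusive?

7

Friday-the-13ths by year:
2066: Aug
2067: May
2068: Jan, Apr, Jul
2069: Sep, Dec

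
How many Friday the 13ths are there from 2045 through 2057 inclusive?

Friday-the-13ths by year:
2045: Jan, Oct
2046: Apr, Jul
2047: Sep, Dec
2048: Mar, Nov
2049: Aug
2050: May
2051: Jan, Oct
2052: Sep, Dec
2053: Jun
2054: Feb, Mar, Nov
2055: Aug
2056: Oct
2057: Apr, Jul

22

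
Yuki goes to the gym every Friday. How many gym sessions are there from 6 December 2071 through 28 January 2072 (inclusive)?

7 Fridays

6 December 2071 is a Sunday.
The range spans 54 days (inclusive of both endpoints).
54 = 7 × 7 + 5, so there are 7 full weeks plus 5 extra days.
Each full week contributes one Friday: 7 so far.
The 5 extra days are Sunday, Monday, Tuesday, Wednesday, Thursday — none qualify.
Total: 7 + 0 = 7.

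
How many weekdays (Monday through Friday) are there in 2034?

1 January 2034 is a Sunday.
That's 365 days from start to end, counting both.
365 = 7 × 52 + 1, so there are 52 full weeks plus 1 extra day.
Each full week contributes 5 weekdays (Mon–Fri): 52 × 5 = 260.
The 1 extra day is Sun — none qualify.
Total: 260 + 0 = 260.

260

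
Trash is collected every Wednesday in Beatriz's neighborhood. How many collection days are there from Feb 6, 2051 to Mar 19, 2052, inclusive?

58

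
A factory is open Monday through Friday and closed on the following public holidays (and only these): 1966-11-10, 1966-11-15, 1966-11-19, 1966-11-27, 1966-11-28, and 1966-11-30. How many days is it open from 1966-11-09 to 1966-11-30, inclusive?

12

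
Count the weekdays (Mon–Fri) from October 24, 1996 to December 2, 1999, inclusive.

October 24, 1996 is a Thursday.
That's 1135 days from start to end, counting both.
1135 = 7 × 162 + 1, so there are 162 full weeks plus 1 extra day.
Each full week contributes 5 weekdays (Mon–Fri): 162 × 5 = 810.
The 1 extra day is Thursday — 1 of them qualifies.
Total: 810 + 1 = 811.

811 weekdays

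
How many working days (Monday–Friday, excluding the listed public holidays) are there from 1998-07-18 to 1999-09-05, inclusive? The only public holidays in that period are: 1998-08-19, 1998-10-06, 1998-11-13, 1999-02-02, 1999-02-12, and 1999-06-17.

289 working days

1998-07-18 is a Saturday.
That's 415 days from start to end, counting both.
415 = 7 × 59 + 2, so there are 59 full weeks plus 2 extra days.
Each full week contributes 5 weekdays (Mon–Fri): 59 × 5 = 295.
The 2 extra days are Saturday, Sunday — none qualify.
Total: 295 + 0 = 295.
Holidays: 1998-08-19 (Wed); 1998-10-06 (Tue); 1998-11-13 (Fri); 1999-02-02 (Tue); 1999-02-12 (Fri); 1999-06-17 (Thu).
All 6 holidays fall on weekdays, so subtract 6.
Business days: 295 − 6 = 289.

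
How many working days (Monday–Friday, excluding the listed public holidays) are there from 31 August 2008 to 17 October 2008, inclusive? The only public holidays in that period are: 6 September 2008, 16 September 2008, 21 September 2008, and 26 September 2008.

31 August 2008 is a Sunday.
The range spans 48 days (inclusive of both endpoints).
48 = 7 × 6 + 6, so there are 6 full weeks plus 6 extra days.
Each full week contributes 5 weekdays (Mon–Fri): 6 × 5 = 30.
The 6 extra days are Sunday, Monday, Tuesday, Wednesday, Thursday, Friday — 5 of them qualify.
Total: 30 + 5 = 35.
Holidays: 6 September 2008 (Sat); 16 September 2008 (Tue); 21 September 2008 (Sun); 26 September 2008 (Fri).
2 of the 4 holidays fall on weekdays; the rest are weekends and were already excluded.
Business days: 35 − 2 = 33.

33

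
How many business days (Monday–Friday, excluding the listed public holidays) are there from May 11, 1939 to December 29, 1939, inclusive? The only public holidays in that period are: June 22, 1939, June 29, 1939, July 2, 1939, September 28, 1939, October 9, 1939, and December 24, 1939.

163 business days

May 11, 1939 is a Thursday.
That's 233 days from start to end, counting both.
233 = 7 × 33 + 2, so there are 33 full weeks plus 2 extra days.
Each full week contributes 5 weekdays (Mon–Fri): 33 × 5 = 165.
The 2 extra days are Thursday, Friday — 2 of them qualify.
Total: 165 + 2 = 167.
Holidays: June 22, 1939 (Thu); June 29, 1939 (Thu); July 2, 1939 (Sun); September 28, 1939 (Thu); October 9, 1939 (Mon); December 24, 1939 (Sun).
4 of the 6 holidays fall on weekdays; the rest are weekends and were already excluded.
Business days: 167 − 4 = 163.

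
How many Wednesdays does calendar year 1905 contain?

1905-01-01 is a Sunday.
From 1905-01-01 to 1905-12-31 is 365 days inclusive.
365 = 7 × 52 + 1, so there are 52 full weeks plus 1 extra day.
Each full week contributes one Wednesday: 52 so far.
The 1 extra day is Sun — none qualify.
Total: 52 + 0 = 52.

52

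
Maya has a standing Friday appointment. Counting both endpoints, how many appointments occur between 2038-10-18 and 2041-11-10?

160

2038-10-18 is a Monday.
The range spans 1120 days (inclusive of both endpoints).
1120 = 7 × 160, so the span is exactly 160 full weeks.
Each full week contributes one Friday: 160 so far.
Total: 160.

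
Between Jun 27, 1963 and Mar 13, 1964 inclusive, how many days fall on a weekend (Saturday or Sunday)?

74

Jun 27, 1963 is a Thursday.
From Jun 27, 1963 to Mar 13, 1964 is 261 days inclusive.
261 = 7 × 37 + 2, so there are 37 full weeks plus 2 extra days.
Each full week contributes 2 weekend days (Sat, Sun): 37 × 2 = 74.
The 2 extra days are Thu, Fri — none qualify.
Total: 74 + 0 = 74.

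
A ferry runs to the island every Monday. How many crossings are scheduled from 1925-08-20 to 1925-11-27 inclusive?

14 Mondays

1925-08-20 is a Thursday.
From 1925-08-20 to 1925-11-27 is 100 days inclusive.
100 = 7 × 14 + 2, so there are 14 full weeks plus 2 extra days.
Each full week contributes one Monday: 14 so far.
The 2 extra days are Thursday, Friday — none qualify.
Total: 14 + 0 = 14.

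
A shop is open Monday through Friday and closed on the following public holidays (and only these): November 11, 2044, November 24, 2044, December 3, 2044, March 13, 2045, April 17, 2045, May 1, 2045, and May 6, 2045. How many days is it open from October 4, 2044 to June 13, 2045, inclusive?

176

October 4, 2044 is a Tuesday.
From October 4, 2044 to June 13, 2045 is 253 days inclusive.
253 = 7 × 36 + 1, so there are 36 full weeks plus 1 extra day.
Each full week contributes 5 weekdays (Mon–Fri): 36 × 5 = 180.
The 1 extra day is Tue — 1 of them qualifies.
Total: 180 + 1 = 181.
Holidays: November 11, 2044 (Fri); November 24, 2044 (Thu); December 3, 2044 (Sat); March 13, 2045 (Mon); April 17, 2045 (Mon); May 1, 2045 (Mon); May 6, 2045 (Sat).
5 of the 7 holidays fall on weekdays; the rest are weekends and were already excluded.
Business days: 181 − 5 = 176.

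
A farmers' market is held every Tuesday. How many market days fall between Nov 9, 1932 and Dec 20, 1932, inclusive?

Nov 9, 1932 is a Wednesday.
From Nov 9, 1932 to Dec 20, 1932 is 42 days inclusive.
42 = 7 × 6, so the span is exactly 6 full weeks.
Each full week contributes one Tuesday: 6 so far.

6 Tuesdays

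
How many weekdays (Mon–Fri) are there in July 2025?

Jul 1, 2025 is a Tuesday.
The range spans 31 days (inclusive of both endpoints).
31 = 7 × 4 + 3, so there are 4 full weeks plus 3 extra days.
Each full week contributes 5 weekdays (Mon–Fri): 4 × 5 = 20.
The 3 extra days are Tuesday, Wednesday, Thursday — 3 of them qualify.
Total: 20 + 3 = 23.

23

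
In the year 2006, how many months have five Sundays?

A month has five Sundays exactly when Sunday falls within its first (length − 28) days.
Jan: 31 days, starts Sun → 5 of Sun, Mon, Tue ✓
Feb: 28 days, starts Wed → 5 of (none)
Mar: 31 days, starts Wed → 5 of Wed, Thu, Fri
Apr: 30 days, starts Sat → 5 of Sat, Sun ✓
May: 31 days, starts Mon → 5 of Mon, Tue, Wed
Jun: 30 days, starts Thu → 5 of Thu, Fri
Jul: 31 days, starts Sat → 5 of Sat, Sun, Mon ✓
Aug: 31 days, starts Tue → 5 of Tue, Wed, Thu
Sep: 30 days, starts Fri → 5 of Fri, Sat
Oct: 31 days, starts Sun → 5 of Sun, Mon, Tue ✓
Nov: 30 days, starts Wed → 5 of Wed, Thu
Dec: 31 days, starts Fri → 5 of Fri, Sat, Sun ✓
Months with five Sundays: Jan, Apr, Jul, Oct, Dec.

5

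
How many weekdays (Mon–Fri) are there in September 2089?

2089-09-01 is a Thursday.
That's 30 days from start to end, counting both.
30 = 7 × 4 + 2, so there are 4 full weeks plus 2 extra days.
Each full week contributes 5 weekdays (Mon–Fri): 4 × 5 = 20.
The 2 extra days are Thursday, Friday — 2 of them qualify.
Total: 20 + 2 = 22.

22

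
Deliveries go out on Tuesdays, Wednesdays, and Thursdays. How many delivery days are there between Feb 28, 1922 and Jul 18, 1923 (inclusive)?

218

Feb 28, 1922 is a Tuesday.
The range spans 506 days (inclusive of both endpoints).
506 = 7 × 72 + 2, so there are 72 full weeks plus 2 extra days.
Each full week contributes 3 days from the set (Tue, Wed, Thu): 72 × 3 = 216.
The 2 extra days are Tue, Wed — 2 of them qualify.
Total: 216 + 2 = 218.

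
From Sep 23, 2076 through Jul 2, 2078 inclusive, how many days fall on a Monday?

Sep 23, 2076 is a Wednesday.
The range spans 648 days (inclusive of both endpoints).
648 = 7 × 92 + 4, so there are 92 full weeks plus 4 extra days.
Each full week contributes one Monday: 92 so far.
The 4 extra days are Wednesday, Thursday, Friday, Saturday — none qualify.
Total: 92 + 0 = 92.

92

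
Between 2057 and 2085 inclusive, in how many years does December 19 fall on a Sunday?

4

Day of week of December 19 in each year:
2057: Wed, 2058: Thu, 2059: Fri, 2060: Sun ✓, 2061: Mon, 2062: Tue, 2063: Wed, 2064: Fri, 2065: Sat, 2066: Sun ✓, 2067: Mon, 2068: Wed, 2069: Thu, 2070: Fri, 2071: Sat, 2072: Mon, 2073: Tue, 2074: Wed, 2075: Thu, 2076: Sat, 2077: Sun ✓, 2078: Mon, 2079: Tue, 2080: Thu, 2081: Fri, 2082: Sat, 2083: Sun ✓, 2084: Tue, 2085: Wed
Sundays: 2060, 2066, 2077, 2083.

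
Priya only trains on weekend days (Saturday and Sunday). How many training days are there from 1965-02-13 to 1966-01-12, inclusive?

96

1965-02-13 is a Saturday.
From 1965-02-13 to 1966-01-12 is 334 days inclusive.
334 = 7 × 47 + 5, so there are 47 full weeks plus 5 extra days.
Each full week contributes 2 weekend days (Sat, Sun): 47 × 2 = 94.
The 5 extra days are Sat, Sun, Mon, Tue, Wed — 2 of them qualify.
Total: 94 + 2 = 96.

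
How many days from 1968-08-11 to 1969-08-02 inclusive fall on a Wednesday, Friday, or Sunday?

153

1968-08-11 is a Sunday.
The range spans 357 days (inclusive of both endpoints).
357 = 7 × 51, so the span is exactly 51 full weeks.
Each full week contributes 3 days from the set (Wed, Fri, Sun): 51 × 3 = 153.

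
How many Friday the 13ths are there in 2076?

The 13th falls on a Friday when the month's 13th has weekday Fri.
Jan 13 is Mon; Feb 13 is Thu; Mar 13 is Fri ✓; Apr 13 is Mon; May 13 is Wed; Jun 13 is Sat; Jul 13 is Mon; Aug 13 is Thu; Sep 13 is Sun; Oct 13 is Tue; Nov 13 is Fri ✓; Dec 13 is Sun.
Friday the 13ths: Mar, Nov.

2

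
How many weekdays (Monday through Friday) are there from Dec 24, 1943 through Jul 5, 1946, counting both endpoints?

Dec 24, 1943 is a Friday.
That's 925 days from start to end, counting both.
925 = 7 × 132 + 1, so there are 132 full weeks plus 1 extra day.
Each full week contributes 5 weekdays (Mon–Fri): 132 × 5 = 660.
The 1 extra day is Friday — 1 of them qualifies.
Total: 660 + 1 = 661.

661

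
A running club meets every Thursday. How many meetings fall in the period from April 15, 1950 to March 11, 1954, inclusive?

April 15, 1950 is a Saturday.
That's 1427 days from start to end, counting both.
1427 = 7 × 203 + 6, so there are 203 full weeks plus 6 extra days.
Each full week contributes one Thursday: 203 so far.
The 6 extra days are Saturday, Sunday, Monday, Tuesday, Wednesday, Thursday — 1 of them qualifies.
Total: 203 + 1 = 204.

204 Thursdays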